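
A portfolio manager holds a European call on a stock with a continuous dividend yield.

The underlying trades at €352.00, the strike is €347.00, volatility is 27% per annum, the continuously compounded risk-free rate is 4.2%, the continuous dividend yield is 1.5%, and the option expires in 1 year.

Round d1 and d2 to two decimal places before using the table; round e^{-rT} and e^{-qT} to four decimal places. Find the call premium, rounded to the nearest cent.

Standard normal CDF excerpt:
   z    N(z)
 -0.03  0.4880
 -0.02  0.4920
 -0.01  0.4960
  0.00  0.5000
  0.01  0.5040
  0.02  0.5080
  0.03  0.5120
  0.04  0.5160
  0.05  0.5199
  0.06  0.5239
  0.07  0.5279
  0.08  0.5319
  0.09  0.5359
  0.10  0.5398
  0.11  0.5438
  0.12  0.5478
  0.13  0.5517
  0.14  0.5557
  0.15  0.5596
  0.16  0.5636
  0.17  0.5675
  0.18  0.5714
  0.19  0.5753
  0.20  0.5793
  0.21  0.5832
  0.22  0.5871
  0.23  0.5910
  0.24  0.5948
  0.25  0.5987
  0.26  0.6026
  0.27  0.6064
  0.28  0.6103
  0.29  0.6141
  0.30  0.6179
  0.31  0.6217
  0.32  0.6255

σ√T = 0.27·√1 = 0.2700
d₁ = [ln(352/347) + (0.042 − 0.015 + 0.27²/2)·1] / 0.2700 = [0.0143 + 0.0635] / 0.2700 = 0.2880 which rounds to 0.29
d₂ = d₁ − σ√T = 0.2880 − 0.2700 = 0.0180 which rounds to 0.02
e^(−qT) = e^(−0.015·1) = 0.9851;  e^(−rT) = e^(−0.042·1) = 0.9589
N(d₁) = N(0.29) = 0.6141;  N(d₂) = N(0.02) = 0.5080
C = 352·0.9851·0.6141 − 347·0.9589·0.5080 = 212.9424 − 169.0311 = 43.9113

€43.91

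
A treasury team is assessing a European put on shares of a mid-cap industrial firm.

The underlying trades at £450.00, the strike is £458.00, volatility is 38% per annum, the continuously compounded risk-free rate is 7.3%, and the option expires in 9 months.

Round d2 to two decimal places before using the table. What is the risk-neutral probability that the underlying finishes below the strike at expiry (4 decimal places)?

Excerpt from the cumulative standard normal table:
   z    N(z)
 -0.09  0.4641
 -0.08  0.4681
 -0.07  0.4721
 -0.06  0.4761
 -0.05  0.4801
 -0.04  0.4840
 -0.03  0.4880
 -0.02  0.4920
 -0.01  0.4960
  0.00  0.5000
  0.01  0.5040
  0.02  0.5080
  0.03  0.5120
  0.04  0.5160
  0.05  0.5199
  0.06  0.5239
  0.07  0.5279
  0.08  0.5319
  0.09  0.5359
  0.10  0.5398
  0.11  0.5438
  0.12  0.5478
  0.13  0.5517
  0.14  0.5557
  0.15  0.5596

σ√T = 0.38 × 0.8660 = 0.3291
d₁ = [ln(450/458) + (0.073 + ½·0.38²)·0.75] / (σ√T) = (-0.0176 + 0.1089) / 0.3291 = 0.2774 ≈ 0.28
d₂ = 0.2774 − 0.3291 = -0.0517 ≈ -0.05
Risk-neutral Pr[S_T < K] = N(−d₂) = N(0.05) = 0.5199

0.5199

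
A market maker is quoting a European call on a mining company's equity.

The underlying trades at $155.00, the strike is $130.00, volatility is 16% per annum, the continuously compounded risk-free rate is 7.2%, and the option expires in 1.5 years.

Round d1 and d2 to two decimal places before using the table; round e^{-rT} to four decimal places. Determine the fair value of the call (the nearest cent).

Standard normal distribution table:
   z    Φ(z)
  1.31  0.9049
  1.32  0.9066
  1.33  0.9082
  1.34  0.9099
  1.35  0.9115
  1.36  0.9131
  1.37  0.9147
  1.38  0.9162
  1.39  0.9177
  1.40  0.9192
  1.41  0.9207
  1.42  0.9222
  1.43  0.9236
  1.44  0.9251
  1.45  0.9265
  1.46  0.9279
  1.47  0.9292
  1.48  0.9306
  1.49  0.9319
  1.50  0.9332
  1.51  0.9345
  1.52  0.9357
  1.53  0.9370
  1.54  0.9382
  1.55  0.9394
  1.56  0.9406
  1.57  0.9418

$39.25

σ√T = 0.16 × 1.2247 = 0.1960
d₁ = [ln(155/130) + (0.072 + ½·0.16²)·1.5] / (σ√T) = (0.1759 + 0.1272) / 0.1960 = 1.5467 which rounds to 1.55
d₂ = 1.5467 − 0.1960 = 1.3507 which rounds to 1.35
e^(−rT) = e^(−0.072·1.5) = 0.8976
C = 155·N(1.55) − 130·0.8976·N(1.35) = 155·0.9394 − 130·0.8976·0.9115 = 145.6070 − 106.3611 = 39.2459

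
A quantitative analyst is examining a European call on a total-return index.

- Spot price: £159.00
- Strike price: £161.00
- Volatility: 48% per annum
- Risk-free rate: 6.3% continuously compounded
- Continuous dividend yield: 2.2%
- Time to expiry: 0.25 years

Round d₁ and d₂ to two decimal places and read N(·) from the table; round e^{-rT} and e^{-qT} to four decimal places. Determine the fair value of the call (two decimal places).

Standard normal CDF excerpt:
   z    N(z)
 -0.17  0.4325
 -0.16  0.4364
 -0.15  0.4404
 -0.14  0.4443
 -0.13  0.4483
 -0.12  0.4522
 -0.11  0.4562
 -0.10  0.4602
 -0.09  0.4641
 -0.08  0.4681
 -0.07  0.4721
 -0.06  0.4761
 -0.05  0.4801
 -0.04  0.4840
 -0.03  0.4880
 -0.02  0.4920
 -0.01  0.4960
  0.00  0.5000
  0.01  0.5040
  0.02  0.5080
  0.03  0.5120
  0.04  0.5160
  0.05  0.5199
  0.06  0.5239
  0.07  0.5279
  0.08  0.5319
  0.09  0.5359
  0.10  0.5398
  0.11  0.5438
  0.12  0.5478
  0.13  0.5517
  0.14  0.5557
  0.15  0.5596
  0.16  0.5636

σ√T = 0.48 × 0.5000 = 0.2400
ln(S/K) + (r − q + σ²/2)T = ln(159/161) + (0.063 − 0.022 + 0.48²/2)·0.25 = -0.0125 + 0.0391 = 0.0265
d₁ = 0.0265 / 0.2400 = 0.1106 ⇒ 0.11
d₂ = d₁ − σ√T = 0.1106 − 0.2400 = -0.1294 ⇒ -0.13
e^(−qT) = e^(−0.022·0.25) = 0.9945;  e^(−rT) = e^(−0.063·0.25) = 0.9844
C = 159·0.9945·N(0.11) − 161·0.9844·N(-0.13) = 159·0.9945·0.5438 − 161·0.9844·0.4483 = 85.9886 − 71.0503 = 14.9383

£14.94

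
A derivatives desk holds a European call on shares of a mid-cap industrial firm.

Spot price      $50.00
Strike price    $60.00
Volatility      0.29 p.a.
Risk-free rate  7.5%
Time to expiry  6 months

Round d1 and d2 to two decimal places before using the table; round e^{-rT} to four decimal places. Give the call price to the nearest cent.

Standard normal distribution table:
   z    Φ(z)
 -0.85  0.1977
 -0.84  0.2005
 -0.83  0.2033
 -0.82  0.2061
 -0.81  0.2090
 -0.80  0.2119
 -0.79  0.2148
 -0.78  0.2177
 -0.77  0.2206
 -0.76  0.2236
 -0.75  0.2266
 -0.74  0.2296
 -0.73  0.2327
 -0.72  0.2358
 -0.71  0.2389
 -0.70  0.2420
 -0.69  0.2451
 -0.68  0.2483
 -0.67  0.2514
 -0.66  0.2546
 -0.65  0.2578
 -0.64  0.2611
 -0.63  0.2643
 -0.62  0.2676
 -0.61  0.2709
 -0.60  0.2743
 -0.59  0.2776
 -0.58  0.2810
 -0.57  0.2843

$1.64

σ√T = 0.29·√0.5 = 0.2051
d₁ = [ln(50/60) + (0.075 + 0.29²/2)·0.5] / 0.2051 = [-0.1823 + 0.0585] / 0.2051 = -0.6037 which rounds to -0.60
d₂ = d₁ − σ√T = -0.6037 − 0.2051 = -0.8088 which rounds to -0.81
e^(−rT) = e^(−0.075·0.5) = 0.9632
N(d₁) = N(-0.60) = 0.2743;  N(d₂) = N(-0.81) = 0.2090
C = 50·0.2743 − 60·0.9632·0.2090 = 13.7150 − 12.0785 = 1.6365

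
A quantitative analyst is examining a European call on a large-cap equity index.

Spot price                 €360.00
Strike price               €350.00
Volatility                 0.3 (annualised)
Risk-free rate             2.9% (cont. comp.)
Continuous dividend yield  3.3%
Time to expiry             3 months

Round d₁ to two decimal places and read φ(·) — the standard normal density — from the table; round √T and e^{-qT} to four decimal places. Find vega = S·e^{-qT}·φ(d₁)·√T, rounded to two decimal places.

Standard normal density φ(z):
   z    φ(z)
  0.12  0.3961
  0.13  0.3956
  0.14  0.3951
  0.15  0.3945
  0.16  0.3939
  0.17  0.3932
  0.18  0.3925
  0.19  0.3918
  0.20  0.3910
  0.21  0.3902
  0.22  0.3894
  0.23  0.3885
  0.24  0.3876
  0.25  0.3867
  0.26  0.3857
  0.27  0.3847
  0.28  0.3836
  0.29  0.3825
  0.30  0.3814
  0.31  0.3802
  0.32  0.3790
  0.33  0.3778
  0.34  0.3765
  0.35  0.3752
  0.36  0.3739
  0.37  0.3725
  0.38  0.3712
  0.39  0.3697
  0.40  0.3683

68.86

T = 0.25;  σ√T = 0.1500
d₁ = [ln(360/350) + (0.029 − 0.033 + 0.3²/2)·0.25] / 0.1500 = [0.0282 + 0.0102] / 0.1500 = 0.2561 ⇒ 0.26
√T = √0.25 = 0.5000
φ(d₁) = φ(0.26) = 0.3857
exp(−qT) = exp(−0.033·0.25) = 0.9918
vega = S·exp(−qT)·φ(d₁)·√T = 360·0.9918·0.3857·0.5000 = 68.8567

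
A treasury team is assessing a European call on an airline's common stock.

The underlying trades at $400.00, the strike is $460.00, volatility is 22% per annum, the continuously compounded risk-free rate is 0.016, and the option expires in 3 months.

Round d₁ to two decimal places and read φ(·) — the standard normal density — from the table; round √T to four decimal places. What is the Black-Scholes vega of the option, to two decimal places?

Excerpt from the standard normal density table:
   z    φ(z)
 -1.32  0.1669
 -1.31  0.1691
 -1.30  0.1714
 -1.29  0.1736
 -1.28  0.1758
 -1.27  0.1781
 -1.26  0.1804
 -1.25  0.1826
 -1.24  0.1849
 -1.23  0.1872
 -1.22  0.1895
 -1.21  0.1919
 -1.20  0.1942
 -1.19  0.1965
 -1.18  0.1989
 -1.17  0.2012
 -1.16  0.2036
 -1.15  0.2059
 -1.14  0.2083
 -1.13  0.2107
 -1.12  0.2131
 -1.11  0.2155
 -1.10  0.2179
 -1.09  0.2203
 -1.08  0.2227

σ√T = 0.22 × 0.5000 = 0.1100
ln(S/K) + (r + σ²/2)T = ln(400/460) + (0.016 + 0.22²/2)·0.25 = -0.1398 + 0.0100 = -0.1297
d₁ = -0.1297 / 0.1100 = -1.1792 ⇒ -1.18
√T = √0.25 = 0.5000
φ(d₁) = φ(-1.18) = 0.1989
vega = S·φ(d₁)·√T = 400·0.1989·0.5000 = 39.7800

39.78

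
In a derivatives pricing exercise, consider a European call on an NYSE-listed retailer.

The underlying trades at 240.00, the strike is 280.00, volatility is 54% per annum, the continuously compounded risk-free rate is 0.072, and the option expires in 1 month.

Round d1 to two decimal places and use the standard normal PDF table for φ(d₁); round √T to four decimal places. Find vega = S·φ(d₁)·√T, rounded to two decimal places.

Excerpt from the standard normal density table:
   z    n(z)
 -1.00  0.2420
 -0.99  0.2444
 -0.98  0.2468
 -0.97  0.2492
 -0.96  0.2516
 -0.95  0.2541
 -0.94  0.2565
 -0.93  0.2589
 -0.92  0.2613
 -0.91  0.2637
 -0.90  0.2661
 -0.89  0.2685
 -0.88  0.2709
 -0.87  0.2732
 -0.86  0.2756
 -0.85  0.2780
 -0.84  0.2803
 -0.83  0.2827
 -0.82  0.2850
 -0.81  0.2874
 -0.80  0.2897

σ√T = 0.54 × 0.2887 = 0.1559
d₁ = [ln(240/280) + (0.072 + ½·0.54²)·0.08333] / (σ√T) = (-0.1542 + 0.0181) / 0.1559 = -0.8724 which rounds to -0.87
√T = √0.08333 = 0.2887
φ(d₁) = φ(-0.87) = 0.2732
vega = S·φ(d₁)·√T = 240·0.2732·0.2887 = 18.9295
(Vega is the same for a European call and put with the same parameters.)

18.93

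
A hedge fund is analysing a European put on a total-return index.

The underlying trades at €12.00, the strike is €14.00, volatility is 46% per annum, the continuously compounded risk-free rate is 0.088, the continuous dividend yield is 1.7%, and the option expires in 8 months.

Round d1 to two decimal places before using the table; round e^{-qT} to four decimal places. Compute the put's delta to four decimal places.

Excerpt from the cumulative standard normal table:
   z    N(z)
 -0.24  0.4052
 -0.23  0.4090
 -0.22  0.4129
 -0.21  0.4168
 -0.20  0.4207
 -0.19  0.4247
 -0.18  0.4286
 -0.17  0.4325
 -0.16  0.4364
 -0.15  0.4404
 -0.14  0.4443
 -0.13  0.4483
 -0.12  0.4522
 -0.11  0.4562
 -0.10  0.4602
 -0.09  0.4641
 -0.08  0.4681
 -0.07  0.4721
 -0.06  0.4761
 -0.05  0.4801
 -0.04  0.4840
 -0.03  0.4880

T = 0.6667;  σ√T = 0.3756
d₁ = [ln(12/14) + (0.088 − 0.017 + ½·0.46²)·0.6667] / (σ√T) = (-0.1542 + 0.1179) / 0.3756 = -0.0966 which rounds to -0.10
N(d₁) = N(-0.10) = 0.4602
Δ_put = e^(−qT)·(N(d₁) − 1) = 0.9887·(0.4602 − 1) = -0.5337

-0.5337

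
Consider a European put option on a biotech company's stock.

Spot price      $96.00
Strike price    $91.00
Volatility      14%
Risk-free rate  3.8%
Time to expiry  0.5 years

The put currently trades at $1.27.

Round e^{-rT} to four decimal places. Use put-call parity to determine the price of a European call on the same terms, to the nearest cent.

$7.98

exp(−rT) = exp(−0.038·0.5) = 0.9812
Put-call parity: C − P = S − K·e^(−rT) = 96 − 91·0.9812 = 96 − 89.2892 = 6.7108
C = P + (C − P) = 1.27 + (6.7108) = 7.9808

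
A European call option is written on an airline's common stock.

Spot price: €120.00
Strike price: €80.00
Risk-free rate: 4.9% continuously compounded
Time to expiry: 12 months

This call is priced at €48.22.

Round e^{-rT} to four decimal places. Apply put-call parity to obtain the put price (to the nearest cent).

€4.40

e^(−rT) = e^(−0.049·1) = 0.9522
Put-call parity: C − P = S − K·e^(−rT) = 120 − 80·0.9522 = 120 − 76.1760 = 43.8240
P = C − (C − P) = 48.22 − (43.8240) = 4.3960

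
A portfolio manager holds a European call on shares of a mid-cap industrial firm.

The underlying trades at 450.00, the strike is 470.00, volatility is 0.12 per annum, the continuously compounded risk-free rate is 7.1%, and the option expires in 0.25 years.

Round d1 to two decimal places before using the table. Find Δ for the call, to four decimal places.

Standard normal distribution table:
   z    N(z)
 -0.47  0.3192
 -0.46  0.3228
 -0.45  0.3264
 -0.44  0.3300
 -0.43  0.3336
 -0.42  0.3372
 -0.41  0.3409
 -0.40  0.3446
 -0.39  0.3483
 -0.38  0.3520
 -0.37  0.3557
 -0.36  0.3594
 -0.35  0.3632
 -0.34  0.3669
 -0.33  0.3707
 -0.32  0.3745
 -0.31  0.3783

0.3446

T = 0.25;  σ√T = 0.0600
d₁ = [ln(450/470) + (0.071 + 0.12²/2)·0.25] / 0.0600 = [-0.0435 + 0.0195] / 0.0600 = -0.3989 → -0.40
N(d₁) = N(-0.40) = 0.3446
Δ_call = N(d₁) = 0.3446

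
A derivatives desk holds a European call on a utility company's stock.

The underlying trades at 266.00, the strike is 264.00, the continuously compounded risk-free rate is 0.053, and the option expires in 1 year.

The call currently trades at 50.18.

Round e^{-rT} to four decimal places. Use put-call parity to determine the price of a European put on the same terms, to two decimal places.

e^(−rT) = e^(−0.053·1) = 0.9484
Put-call parity: C − P = S − K·e^(−rT) = 266 − 264·0.9484 = 266 − 250.3776 = 15.6224
P = C − (C − P) = 50.18 − (15.6224) = 34.5576

34.56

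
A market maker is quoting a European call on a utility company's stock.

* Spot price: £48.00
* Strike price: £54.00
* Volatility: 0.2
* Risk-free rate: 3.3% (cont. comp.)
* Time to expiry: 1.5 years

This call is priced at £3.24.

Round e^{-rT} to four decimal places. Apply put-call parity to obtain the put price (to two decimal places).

£6.63

e^(−rT) = e^(−0.033·1.5) = 0.9517
Put-call parity: C − P = S − K·e^(−rT) = 48 − 54·0.9517 = 48 − 51.3918 = -3.3918
P = C − (C − P) = 3.24 − (-3.3918) = 6.6318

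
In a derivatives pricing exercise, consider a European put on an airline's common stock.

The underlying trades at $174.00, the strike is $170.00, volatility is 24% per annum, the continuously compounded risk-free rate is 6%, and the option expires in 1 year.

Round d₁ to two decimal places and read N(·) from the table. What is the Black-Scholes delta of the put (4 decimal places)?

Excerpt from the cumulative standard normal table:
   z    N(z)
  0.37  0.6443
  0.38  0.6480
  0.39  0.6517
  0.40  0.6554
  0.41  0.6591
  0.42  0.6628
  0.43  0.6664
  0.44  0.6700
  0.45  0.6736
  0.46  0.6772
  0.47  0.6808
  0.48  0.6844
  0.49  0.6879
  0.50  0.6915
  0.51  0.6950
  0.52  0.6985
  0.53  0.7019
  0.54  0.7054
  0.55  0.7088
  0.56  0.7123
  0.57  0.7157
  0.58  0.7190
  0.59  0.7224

T = 1;  σ√T = 0.2400
ln(S/K) + (r + σ²/2)T = ln(174/170) + (0.06 + 0.24²/2)·1 = 0.0233 + 0.0888 = 0.1121
d₁ = 0.1121 / 0.2400 = 0.4669 ≈ 0.47
N(d₁) = N(0.47) = 0.6808
Δ_put = N(d₁) − 1 = 0.6808 − 1 = -0.3192

-0.3192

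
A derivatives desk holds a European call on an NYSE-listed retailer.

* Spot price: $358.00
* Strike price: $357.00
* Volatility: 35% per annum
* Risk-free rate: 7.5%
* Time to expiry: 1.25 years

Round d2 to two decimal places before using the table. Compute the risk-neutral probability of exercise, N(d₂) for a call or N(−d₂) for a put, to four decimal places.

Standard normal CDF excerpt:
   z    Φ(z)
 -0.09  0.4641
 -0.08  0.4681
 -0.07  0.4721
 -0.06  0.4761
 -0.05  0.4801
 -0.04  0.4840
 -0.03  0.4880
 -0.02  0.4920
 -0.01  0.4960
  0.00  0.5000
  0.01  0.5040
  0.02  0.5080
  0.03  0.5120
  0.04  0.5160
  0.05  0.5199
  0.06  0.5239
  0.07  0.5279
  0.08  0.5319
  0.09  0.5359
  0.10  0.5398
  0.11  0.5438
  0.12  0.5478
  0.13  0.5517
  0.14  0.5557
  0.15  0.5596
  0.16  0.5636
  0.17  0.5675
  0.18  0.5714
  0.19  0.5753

σ√T = 0.35 × 1.1180 = 0.3913
ln(S/K) + (r + σ²/2)T = ln(358/357) + (0.075 + 0.35²/2)·1.25 = 0.0028 + 0.1703 = 0.1731
d₁ = 0.1731 / 0.3913 = 0.4424 which rounds to 0.44
d₂ = d₁ − σ√T = 0.4424 − 0.3913 = 0.0511 which rounds to 0.05
Risk-neutral Pr[S_T > K] = N(d₂) = N(0.05) = 0.5199

0.5199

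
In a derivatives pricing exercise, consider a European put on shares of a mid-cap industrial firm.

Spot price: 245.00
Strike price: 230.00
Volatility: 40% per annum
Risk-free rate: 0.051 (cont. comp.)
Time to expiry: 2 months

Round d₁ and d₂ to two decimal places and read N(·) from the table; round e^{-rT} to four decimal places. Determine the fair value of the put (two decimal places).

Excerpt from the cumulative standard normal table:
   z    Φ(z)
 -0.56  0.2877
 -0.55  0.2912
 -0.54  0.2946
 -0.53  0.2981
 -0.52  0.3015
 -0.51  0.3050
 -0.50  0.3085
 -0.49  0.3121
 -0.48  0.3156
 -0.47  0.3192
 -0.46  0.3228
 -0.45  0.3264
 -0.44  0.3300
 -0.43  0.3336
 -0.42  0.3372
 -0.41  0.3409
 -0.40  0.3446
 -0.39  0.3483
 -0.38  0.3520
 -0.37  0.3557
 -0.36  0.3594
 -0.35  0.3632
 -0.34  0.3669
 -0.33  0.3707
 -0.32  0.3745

8.09

T = 0.1667;  σ√T = 0.1633
d₁ = [ln(245/230) + (0.051 + ½·0.4²)·0.1667] / (σ√T) = (0.0632 + 0.0218) / 0.1633 = 0.5206 which rounds to 0.52
d₂ = 0.5206 − 0.1633 = 0.3573 which rounds to 0.36
e^(−rT) = e^(−0.051·0.1667) = 0.9915
N(−d₂) = N(-0.36) = 0.3594;  N(−d₁) = N(-0.52) = 0.3015
P = 230·0.9915·0.3594 − 245·0.3015 = 81.9594 − 73.8675 = 8.0919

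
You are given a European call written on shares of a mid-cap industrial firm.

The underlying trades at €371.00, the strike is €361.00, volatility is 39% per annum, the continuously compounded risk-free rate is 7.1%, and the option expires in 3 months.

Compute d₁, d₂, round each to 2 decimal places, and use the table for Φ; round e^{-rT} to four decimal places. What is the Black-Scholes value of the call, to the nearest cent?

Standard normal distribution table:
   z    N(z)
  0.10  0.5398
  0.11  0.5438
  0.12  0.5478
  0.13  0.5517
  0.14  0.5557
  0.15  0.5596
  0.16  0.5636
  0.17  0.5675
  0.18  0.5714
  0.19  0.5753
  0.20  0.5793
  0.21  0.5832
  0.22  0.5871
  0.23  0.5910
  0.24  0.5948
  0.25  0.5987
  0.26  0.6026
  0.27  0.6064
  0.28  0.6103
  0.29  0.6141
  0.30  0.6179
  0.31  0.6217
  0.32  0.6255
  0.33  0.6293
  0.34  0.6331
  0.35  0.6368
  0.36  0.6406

€37.81

σ√T = 0.39 × 0.5000 = 0.1950
ln(S/K) + (r + σ²/2)T = ln(371/361) + (0.071 + 0.39²/2)·0.25 = 0.0273 + 0.0368 = 0.0641
d₁ = 0.0641 / 0.1950 = 0.3286 → 0.33
d₂ = d₁ − σ√T = 0.3286 − 0.1950 = 0.1336 → 0.13
exp(−rT) = exp(−0.071·0.25) = 0.9824
N(d₁) = N(0.33) = 0.6293;  N(d₂) = N(0.13) = 0.5517
C = 371·0.6293 − 361·0.9824·0.5517 = 233.4703 − 195.6584 = 37.8119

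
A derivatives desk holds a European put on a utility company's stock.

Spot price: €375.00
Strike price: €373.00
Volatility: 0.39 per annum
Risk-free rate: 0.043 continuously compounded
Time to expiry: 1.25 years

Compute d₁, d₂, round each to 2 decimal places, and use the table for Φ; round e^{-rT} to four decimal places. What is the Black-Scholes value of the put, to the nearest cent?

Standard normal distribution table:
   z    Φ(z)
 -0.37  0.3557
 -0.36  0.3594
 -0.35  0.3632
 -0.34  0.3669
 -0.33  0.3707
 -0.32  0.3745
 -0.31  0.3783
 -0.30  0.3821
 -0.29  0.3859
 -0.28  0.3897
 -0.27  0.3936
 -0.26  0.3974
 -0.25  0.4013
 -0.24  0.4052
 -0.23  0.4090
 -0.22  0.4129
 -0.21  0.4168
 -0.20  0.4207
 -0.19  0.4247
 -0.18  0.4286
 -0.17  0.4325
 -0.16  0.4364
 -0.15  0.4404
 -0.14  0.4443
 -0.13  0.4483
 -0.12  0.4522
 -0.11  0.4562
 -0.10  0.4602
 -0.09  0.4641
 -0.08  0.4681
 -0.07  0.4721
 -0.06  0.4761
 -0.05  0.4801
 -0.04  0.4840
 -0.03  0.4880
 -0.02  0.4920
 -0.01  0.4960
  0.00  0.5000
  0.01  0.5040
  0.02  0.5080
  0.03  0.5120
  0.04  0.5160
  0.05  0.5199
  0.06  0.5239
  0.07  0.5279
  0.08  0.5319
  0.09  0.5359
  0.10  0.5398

σ√T = 0.39·√1.25 = 0.4360
d₁ = [ln(375/373) + (0.043 + ½·0.39²)·1.25] / (σ√T) = (0.0053 + 0.1488) / 0.4360 = 0.3536 ≈ 0.35
d₂ = 0.3536 − 0.4360 = -0.0825 ≈ -0.08
e^(−rT) = e^(−0.043·1.25) = 0.9477
N(−d₂) = N(0.08) = 0.5319;  N(−d₁) = N(-0.35) = 0.3632
P = 373·0.9477·0.5319 − 375·0.3632 = 188.0224 − 136.2000 = 51.8224

€51.82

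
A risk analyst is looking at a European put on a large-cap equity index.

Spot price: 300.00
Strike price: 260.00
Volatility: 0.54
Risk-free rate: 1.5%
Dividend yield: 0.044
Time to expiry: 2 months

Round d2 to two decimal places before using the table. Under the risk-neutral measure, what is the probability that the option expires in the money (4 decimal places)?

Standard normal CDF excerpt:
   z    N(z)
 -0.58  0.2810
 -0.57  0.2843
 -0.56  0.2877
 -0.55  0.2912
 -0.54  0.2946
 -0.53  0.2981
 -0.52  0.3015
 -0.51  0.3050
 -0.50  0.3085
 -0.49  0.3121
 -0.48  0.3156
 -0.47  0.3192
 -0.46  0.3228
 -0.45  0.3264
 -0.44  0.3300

0.3015

σ√T = 0.54·√0.1667 = 0.2205
d₁ = [ln(300/260) + (0.015 − 0.044 + 0.54²/2)·0.1667] / 0.2205 = [0.1431 + 0.0195] / 0.2205 = 0.7374 → 0.74
d₂ = d₁ − σ√T = 0.7374 − 0.2205 = 0.5170 → 0.52
Pr(exercise) under Q = N(−d₂) = N(-0.52) = 0.3015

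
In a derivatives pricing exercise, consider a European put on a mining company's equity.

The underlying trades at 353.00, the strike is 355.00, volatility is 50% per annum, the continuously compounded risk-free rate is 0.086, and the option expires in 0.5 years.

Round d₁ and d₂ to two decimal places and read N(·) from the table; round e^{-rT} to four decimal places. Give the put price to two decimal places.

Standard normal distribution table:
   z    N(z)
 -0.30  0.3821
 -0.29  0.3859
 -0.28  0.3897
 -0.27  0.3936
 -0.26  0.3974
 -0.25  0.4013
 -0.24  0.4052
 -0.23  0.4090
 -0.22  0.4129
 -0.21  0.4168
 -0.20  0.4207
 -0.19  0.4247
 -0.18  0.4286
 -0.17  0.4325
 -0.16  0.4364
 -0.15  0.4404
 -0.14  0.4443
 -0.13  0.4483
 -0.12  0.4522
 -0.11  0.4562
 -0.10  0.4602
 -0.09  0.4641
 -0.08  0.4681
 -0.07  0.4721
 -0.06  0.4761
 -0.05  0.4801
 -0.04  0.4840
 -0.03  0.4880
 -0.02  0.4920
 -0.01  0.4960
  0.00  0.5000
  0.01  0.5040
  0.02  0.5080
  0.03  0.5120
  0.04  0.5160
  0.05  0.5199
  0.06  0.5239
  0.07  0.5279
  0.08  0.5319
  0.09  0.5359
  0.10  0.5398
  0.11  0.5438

41.95

T = 0.5;  σ√T = 0.3536
d₁ = [ln(353/355) + (0.086 + ½·0.5²)·0.5] / (σ√T) = (-0.0056 + 0.1055) / 0.3536 = 0.2824 which rounds to 0.28
d₂ = 0.2824 − 0.3536 = -0.0711 which rounds to -0.07
exp(−rT) = exp(−0.086·0.5) = 0.9579
P = 355·0.9579·N(0.07) − 353·N(-0.28) = 355·0.9579·0.5279 − 353·0.3897 = 179.5148 − 137.5641 = 41.9507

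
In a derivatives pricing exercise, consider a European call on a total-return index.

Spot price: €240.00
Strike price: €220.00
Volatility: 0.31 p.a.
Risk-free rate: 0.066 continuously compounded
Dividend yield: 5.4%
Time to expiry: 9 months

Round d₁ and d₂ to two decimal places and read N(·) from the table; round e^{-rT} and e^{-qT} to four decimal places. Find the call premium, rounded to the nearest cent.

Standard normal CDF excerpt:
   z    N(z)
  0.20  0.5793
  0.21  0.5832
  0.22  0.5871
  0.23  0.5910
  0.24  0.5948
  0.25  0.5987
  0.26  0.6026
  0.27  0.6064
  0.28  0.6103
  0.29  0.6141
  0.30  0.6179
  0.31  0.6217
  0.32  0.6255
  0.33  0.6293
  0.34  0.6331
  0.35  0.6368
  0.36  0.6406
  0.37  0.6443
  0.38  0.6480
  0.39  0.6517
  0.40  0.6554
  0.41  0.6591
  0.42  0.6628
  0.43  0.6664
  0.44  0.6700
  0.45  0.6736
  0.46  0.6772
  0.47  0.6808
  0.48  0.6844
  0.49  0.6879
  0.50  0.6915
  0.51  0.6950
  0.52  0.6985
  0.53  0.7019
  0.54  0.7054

σ√T = 0.31·√0.75 = 0.2685
d₁ = [ln(240/220) + (0.066 − 0.054 + ½·0.31²)·0.75] / (σ√T) = (0.0870 + 0.0450) / 0.2685 = 0.4919 which rounds to 0.49
d₂ = 0.4919 − 0.2685 = 0.2234 which rounds to 0.22
e^(−qT) = e^(−0.054·0.75) = 0.9603;  e^(−rT) = e^(−0.066·0.75) = 0.9517
N(d₁) = N(0.49) = 0.6879;  N(d₂) = N(0.22) = 0.5871
C = 240·0.9603·0.6879 − 220·0.9517·0.5871 = 158.5417 − 122.9235 = 35.6182

€35.62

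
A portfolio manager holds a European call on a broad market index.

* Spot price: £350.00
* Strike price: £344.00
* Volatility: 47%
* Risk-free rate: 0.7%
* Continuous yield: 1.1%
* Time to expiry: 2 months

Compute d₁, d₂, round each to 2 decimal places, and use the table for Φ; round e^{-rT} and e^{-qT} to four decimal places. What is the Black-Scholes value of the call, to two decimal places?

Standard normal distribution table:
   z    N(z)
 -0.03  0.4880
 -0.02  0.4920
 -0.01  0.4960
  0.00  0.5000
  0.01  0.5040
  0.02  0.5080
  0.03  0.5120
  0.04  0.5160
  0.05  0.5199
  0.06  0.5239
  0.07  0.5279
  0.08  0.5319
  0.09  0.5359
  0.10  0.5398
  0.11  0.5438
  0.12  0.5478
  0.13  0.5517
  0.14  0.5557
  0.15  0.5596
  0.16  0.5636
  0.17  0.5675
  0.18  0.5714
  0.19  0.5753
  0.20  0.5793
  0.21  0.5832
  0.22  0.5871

T = 0.1667;  σ√T = 0.1919
d₁ = [ln(350/344) + (0.007 − 0.011 + 0.47²/2)·0.1667] / 0.1919 = [0.0173 + 0.0177] / 0.1919 = 0.1826 ≈ 0.18
d₂ = d₁ − σ√T = 0.1826 − 0.1919 = -0.0093 ≈ -0.01
e^(−qT) = e^(−0.011·0.1667) = 0.9982;  e^(−rT) = e^(−0.007·0.1667) = 0.9988
N(d₁) = N(0.18) = 0.5714;  N(d₂) = N(-0.01) = 0.4960
C = 350·0.9982·0.5714 − 344·0.9988·0.4960 = 199.6300 − 170.4193 = 29.2108

£29.21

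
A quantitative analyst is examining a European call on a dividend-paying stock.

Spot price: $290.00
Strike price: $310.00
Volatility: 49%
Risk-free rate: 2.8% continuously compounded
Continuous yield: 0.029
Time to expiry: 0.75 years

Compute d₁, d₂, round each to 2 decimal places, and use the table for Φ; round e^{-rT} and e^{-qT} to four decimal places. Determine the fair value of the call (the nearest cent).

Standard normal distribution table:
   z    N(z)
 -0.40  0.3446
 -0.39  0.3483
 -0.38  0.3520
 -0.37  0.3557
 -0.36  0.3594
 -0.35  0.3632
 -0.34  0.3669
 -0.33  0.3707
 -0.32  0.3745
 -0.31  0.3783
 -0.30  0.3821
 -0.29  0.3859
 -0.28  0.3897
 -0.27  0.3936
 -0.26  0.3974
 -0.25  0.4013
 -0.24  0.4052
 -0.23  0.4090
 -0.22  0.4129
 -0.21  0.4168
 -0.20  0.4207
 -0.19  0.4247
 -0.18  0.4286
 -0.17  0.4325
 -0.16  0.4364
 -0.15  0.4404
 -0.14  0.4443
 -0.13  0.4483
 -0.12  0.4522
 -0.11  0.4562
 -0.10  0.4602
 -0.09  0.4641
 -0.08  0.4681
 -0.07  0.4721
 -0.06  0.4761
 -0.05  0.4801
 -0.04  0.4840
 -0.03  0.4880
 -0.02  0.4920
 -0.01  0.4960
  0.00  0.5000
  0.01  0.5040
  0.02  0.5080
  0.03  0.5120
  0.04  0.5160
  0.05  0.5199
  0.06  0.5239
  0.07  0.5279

σ√T = 0.49·√0.75 = 0.4244
ln(S/K) + (r − q + σ²/2)T = ln(290/310) + (0.028 − 0.029 + 0.49²/2)·0.75 = -0.0667 + 0.0893 = 0.0226
d₁ = 0.0226 / 0.4244 = 0.0532 ≈ 0.05
d₂ = d₁ − σ√T = 0.0532 − 0.4244 = -0.3711 ≈ -0.37
exp(−qT) = exp(−0.029·0.75) = 0.9785;  exp(−rT) = exp(−0.028·0.75) = 0.9792
N(d₁) = N(0.05) = 0.5199;  N(d₂) = N(-0.37) = 0.3557
C = 290·0.9785·0.5199 − 310·0.9792·0.3557 = 147.5294 − 107.9734 = 39.5560

$39.56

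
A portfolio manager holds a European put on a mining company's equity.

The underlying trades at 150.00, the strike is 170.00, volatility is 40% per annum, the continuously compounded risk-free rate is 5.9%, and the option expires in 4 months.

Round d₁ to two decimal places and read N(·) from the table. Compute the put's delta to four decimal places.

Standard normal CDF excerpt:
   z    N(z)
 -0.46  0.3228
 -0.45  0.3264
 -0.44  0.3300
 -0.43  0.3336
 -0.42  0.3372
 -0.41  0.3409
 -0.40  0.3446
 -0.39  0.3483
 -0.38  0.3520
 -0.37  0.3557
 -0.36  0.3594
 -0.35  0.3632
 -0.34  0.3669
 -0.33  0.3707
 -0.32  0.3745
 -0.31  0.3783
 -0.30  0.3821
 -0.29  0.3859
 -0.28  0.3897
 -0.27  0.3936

σ√T = 0.4·√0.3333 = 0.2309
d₁ = [ln(150/170) + (0.059 + 0.4²/2)·0.3333] / 0.2309 = [-0.1252 + 0.0463] / 0.2309 = -0.3413 ≈ -0.34
N(d₁) = N(-0.34) = 0.3669
Δ_put = N(d₁) − 1 = 0.3669 − 1 = -0.6331

-0.6331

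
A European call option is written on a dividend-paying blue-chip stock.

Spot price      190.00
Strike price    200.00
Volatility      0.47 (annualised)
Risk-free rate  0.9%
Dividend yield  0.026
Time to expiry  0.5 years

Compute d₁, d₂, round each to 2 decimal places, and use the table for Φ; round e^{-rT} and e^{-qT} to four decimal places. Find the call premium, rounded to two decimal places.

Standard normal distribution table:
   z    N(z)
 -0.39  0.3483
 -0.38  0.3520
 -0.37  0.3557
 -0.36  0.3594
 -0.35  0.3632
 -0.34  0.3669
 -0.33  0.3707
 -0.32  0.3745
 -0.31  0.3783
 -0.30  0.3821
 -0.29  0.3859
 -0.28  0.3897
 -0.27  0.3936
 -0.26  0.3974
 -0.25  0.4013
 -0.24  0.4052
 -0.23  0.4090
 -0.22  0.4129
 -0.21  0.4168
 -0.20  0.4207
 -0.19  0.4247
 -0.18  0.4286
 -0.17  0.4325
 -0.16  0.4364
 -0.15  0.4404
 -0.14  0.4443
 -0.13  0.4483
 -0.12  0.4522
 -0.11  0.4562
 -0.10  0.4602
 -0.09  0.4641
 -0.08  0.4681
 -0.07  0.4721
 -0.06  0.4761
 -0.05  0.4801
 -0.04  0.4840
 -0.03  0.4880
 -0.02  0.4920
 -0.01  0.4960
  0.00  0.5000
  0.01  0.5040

20.71

T = 0.5;  σ√T = 0.3323
d₁ = [ln(190/200) + (0.009 − 0.026 + ½·0.47²)·0.5] / (σ√T) = (-0.0513 + 0.0467) / 0.3323 = -0.0137 ≈ -0.01
d₂ = -0.0137 − 0.3323 = -0.3461 ≈ -0.35
exp(−qT) = exp(−0.026·0.5) = 0.9871;  exp(−rT) = exp(−0.009·0.5) = 0.9955
N(d₁) = N(-0.01) = 0.4960;  N(d₂) = N(-0.35) = 0.3632
C = 190·0.9871·0.4960 − 200·0.9955·0.3632 = 93.0243 − 72.3131 = 20.7112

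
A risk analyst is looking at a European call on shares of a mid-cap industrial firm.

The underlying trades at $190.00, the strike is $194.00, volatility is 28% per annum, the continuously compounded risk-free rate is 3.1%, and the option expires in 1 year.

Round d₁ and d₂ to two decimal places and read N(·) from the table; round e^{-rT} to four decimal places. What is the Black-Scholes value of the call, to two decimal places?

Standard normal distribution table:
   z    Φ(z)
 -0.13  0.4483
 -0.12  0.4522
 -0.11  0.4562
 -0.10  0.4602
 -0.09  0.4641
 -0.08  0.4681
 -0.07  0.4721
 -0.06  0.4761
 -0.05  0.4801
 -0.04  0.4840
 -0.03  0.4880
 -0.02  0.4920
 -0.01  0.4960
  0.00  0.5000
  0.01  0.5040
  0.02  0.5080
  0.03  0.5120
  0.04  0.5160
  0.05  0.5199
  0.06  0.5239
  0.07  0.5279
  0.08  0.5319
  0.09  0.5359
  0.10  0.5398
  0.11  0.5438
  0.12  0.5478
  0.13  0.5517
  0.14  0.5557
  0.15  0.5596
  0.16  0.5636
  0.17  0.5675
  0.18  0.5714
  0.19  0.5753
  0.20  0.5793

σ√T = 0.28·√1 = 0.2800
ln(S/K) + (r + σ²/2)T = ln(190/194) + (0.031 + 0.28²/2)·1 = -0.0208 + 0.0702 = 0.0494
d₁ = 0.0494 / 0.2800 = 0.1763 ≈ 0.18
d₂ = d₁ − σ√T = 0.1763 − 0.2800 = -0.1037 ≈ -0.10
e^(−rT) = e^(−0.031·1) = 0.9695
N(d₁) = N(0.18) = 0.5714;  N(d₂) = N(-0.10) = 0.4602
C = 190·0.5714 − 194·0.9695·0.4602 = 108.5660 − 86.5558 = 22.0102

$22.01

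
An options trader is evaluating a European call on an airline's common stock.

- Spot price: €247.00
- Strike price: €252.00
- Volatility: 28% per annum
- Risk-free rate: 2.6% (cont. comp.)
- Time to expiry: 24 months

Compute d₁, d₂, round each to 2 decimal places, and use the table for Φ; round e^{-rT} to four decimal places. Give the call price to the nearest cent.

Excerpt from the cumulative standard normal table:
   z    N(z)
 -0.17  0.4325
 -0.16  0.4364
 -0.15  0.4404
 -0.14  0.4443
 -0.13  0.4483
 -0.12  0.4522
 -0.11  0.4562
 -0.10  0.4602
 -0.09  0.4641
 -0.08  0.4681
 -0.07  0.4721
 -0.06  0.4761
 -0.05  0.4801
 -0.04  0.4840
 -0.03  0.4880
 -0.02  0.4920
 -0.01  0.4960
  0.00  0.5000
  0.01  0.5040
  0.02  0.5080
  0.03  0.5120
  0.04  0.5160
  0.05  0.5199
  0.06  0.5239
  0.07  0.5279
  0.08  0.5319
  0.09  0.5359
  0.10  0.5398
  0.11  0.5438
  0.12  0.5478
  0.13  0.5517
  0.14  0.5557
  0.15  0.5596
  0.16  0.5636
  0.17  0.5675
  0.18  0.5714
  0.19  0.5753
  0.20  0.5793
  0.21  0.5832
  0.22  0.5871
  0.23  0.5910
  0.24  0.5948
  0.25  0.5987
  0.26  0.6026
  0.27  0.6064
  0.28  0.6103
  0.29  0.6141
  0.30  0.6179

T = 2;  σ√T = 0.3960
d₁ = [ln(247/252) + (0.026 + 0.28²/2)·2] / 0.3960 = [-0.0200 + 0.1304] / 0.3960 = 0.2787 → 0.28
d₂ = d₁ − σ√T = 0.2787 − 0.3960 = -0.1173 → -0.12
exp(−rT) = exp(−0.026·2) = 0.9493
N(d₁) = N(0.28) = 0.6103;  N(d₂) = N(-0.12) = 0.4522
C = 247·0.6103 − 252·0.9493·0.4522 = 150.7441 − 108.1769 = 42.5672

€42.57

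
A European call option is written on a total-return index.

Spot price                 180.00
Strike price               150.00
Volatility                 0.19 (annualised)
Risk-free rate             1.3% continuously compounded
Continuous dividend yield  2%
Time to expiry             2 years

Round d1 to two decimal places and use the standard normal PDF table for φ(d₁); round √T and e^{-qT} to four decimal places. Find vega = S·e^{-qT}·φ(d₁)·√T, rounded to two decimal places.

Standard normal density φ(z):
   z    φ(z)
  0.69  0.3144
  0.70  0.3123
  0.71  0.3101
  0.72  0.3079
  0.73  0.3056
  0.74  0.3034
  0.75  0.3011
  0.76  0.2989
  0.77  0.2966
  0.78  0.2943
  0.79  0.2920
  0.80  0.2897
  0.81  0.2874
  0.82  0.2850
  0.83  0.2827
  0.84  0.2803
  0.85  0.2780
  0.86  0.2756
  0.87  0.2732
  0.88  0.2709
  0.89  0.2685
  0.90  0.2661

73.10

T = 2;  σ√T = 0.2687
d₁ = [ln(180/150) + (0.013 − 0.02 + 0.19²/2)·2] / 0.2687 = [0.1823 + 0.0221] / 0.2687 = 0.7608 which rounds to 0.76
√T = √2 = 1.4142
φ(d₁) = φ(0.76) = 0.2989
e^(−qT) = e^(−0.02·2) = 0.9608
vega = S·e^(−qT)·φ(d₁)·√T = 180·0.9608·0.2989·1.4142 = 73.1042
(Call and put vega coincide under Black-Scholes.)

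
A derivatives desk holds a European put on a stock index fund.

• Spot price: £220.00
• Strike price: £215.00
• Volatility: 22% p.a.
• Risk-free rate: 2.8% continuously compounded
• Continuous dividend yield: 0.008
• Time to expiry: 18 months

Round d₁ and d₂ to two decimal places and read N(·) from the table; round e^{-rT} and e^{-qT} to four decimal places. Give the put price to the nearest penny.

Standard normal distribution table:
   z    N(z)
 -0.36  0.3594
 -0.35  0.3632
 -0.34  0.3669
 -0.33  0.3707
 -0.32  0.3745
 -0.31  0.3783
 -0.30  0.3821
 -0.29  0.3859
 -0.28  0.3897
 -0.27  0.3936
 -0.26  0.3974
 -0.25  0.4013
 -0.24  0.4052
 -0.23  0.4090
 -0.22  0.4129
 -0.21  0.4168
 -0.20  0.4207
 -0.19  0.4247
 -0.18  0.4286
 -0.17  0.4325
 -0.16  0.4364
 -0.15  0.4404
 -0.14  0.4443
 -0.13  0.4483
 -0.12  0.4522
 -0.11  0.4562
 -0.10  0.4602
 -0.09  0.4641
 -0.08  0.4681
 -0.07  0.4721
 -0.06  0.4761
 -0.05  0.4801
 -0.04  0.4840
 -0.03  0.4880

£17.57

T = 1.5;  σ√T = 0.2694
d₁ = [ln(220/215) + (0.028 − 0.008 + 0.22²/2)·1.5] / 0.2694 = [0.0230 + 0.0663] / 0.2694 = 0.3314 which rounds to 0.33
d₂ = d₁ − σ√T = 0.3314 − 0.2694 = 0.0619 which rounds to 0.06
e^(−qT) = e^(−0.008·1.5) = 0.9881;  e^(−rT) = e^(−0.028·1.5) = 0.9589
P = 215·0.9589·N(-0.06) − 220·0.9881·N(-0.33) = 215·0.9589·0.4761 − 220·0.9881·0.3707 = 98.1544 − 80.5835 = 17.5709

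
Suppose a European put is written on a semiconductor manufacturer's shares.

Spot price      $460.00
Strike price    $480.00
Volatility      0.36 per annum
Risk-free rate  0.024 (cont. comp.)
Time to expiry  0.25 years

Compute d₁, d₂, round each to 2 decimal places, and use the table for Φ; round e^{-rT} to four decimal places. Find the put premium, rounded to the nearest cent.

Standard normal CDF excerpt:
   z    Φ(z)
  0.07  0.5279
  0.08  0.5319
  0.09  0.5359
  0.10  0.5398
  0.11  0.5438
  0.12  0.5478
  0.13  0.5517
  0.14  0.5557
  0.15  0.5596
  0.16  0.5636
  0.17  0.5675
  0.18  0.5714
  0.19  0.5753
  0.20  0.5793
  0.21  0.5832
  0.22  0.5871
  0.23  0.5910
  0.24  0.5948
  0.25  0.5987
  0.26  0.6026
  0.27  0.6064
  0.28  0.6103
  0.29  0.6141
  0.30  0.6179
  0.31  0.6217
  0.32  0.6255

σ√T = 0.36 × 0.5000 = 0.1800
ln(S/K) + (r + σ²/2)T = ln(460/480) + (0.024 + 0.36²/2)·0.25 = -0.0426 + 0.0222 = -0.0204
d₁ = -0.0204 / 0.1800 = -0.1131 → -0.11
d₂ = d₁ − σ√T = -0.1131 − 0.1800 = -0.2931 → -0.29
exp(−rT) = exp(−0.024·0.25) = 0.9940
P = 480·0.9940·N(0.29) − 460·N(0.11) = 480·0.9940·0.6141 − 460·0.5438 = 292.9994 − 250.1480 = 42.8514

$42.85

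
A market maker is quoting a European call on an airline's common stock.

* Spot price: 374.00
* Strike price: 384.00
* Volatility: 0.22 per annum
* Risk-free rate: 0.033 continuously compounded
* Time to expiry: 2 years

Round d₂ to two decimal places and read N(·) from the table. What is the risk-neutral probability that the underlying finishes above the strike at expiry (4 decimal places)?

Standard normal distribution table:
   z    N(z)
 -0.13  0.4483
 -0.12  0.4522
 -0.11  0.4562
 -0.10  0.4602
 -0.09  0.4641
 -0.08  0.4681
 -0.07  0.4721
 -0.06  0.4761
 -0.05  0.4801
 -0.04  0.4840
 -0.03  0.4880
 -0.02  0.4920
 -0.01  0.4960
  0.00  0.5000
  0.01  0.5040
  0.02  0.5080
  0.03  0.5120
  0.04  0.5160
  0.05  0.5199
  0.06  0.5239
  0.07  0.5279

0.4880

σ√T = 0.22·√2 = 0.3111
d₁ = [ln(374/384) + (0.033 + ½·0.22²)·2] / (σ√T) = (-0.0264 + 0.1144) / 0.3111 = 0.2829 which rounds to 0.28
d₂ = 0.2829 − 0.3111 = -0.0282 which rounds to -0.03
Risk-neutral Pr[S_T > K] = N(d₂) = N(-0.03) = 0.4880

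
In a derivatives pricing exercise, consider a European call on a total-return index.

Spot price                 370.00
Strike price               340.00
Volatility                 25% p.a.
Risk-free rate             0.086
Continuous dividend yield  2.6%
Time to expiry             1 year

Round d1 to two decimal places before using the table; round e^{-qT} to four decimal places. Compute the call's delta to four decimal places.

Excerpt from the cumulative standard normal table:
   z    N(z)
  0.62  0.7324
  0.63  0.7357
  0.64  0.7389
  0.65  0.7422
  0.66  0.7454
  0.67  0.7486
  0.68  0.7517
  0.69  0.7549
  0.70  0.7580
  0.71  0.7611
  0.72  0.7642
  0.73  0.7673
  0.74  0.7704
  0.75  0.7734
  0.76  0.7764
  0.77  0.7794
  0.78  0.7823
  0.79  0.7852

0.7385

σ√T = 0.25 × 1.0000 = 0.2500
d₁ = [ln(370/340) + (0.086 − 0.026 + ½·0.25²)·1] / (σ√T) = (0.0846 + 0.0912) / 0.2500 = 0.7032 → 0.70
N(d₁) = N(0.70) = 0.7580
Δ_call = exp(−qT)·N(d₁) = 0.9743·0.7580 = 0.7385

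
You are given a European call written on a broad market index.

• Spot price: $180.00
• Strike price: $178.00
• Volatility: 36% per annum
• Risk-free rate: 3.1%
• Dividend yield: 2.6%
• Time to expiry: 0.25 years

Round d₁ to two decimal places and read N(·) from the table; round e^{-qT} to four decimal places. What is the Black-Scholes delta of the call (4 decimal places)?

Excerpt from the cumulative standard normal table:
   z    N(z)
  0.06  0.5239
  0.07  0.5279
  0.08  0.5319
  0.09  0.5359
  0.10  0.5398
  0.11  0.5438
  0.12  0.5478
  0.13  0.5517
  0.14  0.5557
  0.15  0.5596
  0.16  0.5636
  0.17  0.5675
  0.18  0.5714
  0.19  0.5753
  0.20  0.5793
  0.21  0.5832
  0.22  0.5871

σ√T = 0.36·√0.25 = 0.1800
ln(S/K) + (r − q + σ²/2)T = ln(180/178) + (0.031 − 0.026 + 0.36²/2)·0.25 = 0.0112 + 0.0175 = 0.0286
d₁ = 0.0286 / 0.1800 = 0.1590 ≈ 0.16
N(d₁) = N(0.16) = 0.5636
Δ_call = exp(−qT)·N(d₁) = 0.9935·0.5636 = 0.5599

0.5599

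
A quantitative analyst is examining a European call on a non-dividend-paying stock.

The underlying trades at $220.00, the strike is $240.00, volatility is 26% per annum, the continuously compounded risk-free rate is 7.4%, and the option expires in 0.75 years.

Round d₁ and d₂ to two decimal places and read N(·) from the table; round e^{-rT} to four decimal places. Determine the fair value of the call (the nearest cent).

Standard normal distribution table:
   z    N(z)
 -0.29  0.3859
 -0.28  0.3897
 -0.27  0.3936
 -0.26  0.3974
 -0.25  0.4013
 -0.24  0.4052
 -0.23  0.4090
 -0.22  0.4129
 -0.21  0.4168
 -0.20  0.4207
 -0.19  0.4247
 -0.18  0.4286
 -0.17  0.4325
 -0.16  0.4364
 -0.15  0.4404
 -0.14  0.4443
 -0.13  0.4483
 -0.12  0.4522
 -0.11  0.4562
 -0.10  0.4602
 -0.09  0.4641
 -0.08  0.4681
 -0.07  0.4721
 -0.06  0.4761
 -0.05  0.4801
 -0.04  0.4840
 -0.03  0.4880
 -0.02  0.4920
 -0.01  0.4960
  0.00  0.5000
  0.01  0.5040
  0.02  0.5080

$16.25

T = 0.75;  σ√T = 0.2252
d₁ = [ln(220/240) + (0.074 + ½·0.26²)·0.75] / (σ√T) = (-0.0870 + 0.0809) / 0.2252 = -0.0274 → -0.03
d₂ = -0.0274 − 0.2252 = -0.2525 → -0.25
exp(−rT) = exp(−0.074·0.75) = 0.9460
C = 220·N(-0.03) − 240·0.9460·N(-0.25) = 220·0.4880 − 240·0.9460·0.4013 = 107.3600 − 91.1112 = 16.2488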